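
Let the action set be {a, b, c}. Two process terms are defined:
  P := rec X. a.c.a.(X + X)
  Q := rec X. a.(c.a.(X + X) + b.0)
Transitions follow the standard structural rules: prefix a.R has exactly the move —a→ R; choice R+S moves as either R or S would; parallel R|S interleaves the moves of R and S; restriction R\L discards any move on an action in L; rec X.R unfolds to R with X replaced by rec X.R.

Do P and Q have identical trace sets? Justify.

P's transition system — 4 states:
  p0 = rec X. a.c.a.(X + X) ⊢ --a--▸ p1
  p1 = c.a.((rec X. a.c.a.(X + X)) + (rec X. a.c.a.(X + X))) ⊢ --c--▸ p2
  p2 = a.((rec X. a.c.a.(X + X)) + (rec X. a.c.a.(X + X))) ⊢ --a--▸ p3
  p3 = (rec X. a.c.a.(X + X)) + (rec X. a.c.a.(X + X)) ⊢ --a--▸ p1
Q's transition system — 5 states:
  q0 = rec X. a.(c.a.(X + X) + b.0) ⊢ --a--▸ q1
  q1 = c.a.((rec X. a.(c.a.(X + X) + b.0)) + (rec X. a.(c.a.(X + X) + b.0))) + b.0 ⊢ --b--▸ q2, --c--▸ q3
  q2 = 0 ⊢ stopped
  q3 = a.((rec X. a.(c.a.(X + X) + b.0)) + (rec X. a.(c.a.(X + X) + b.0))) ⊢ --a--▸ q4
  q4 = (rec X. a.(c.a.(X + X) + b.0)) + (rec X. a.(c.a.(X + X) + b.0)) ⊢ --a--▸ q1
Executing ab from Q (initial set {q0}):
  step 1 (a): {q1}
  step 2 (b): {q2}
  Q completes σ.
Executing ab from P (initial set {p0}):
  step 1 (a): {p1}
  step 2 (b): no successor for P

trace-distinct — witness ⟨ab⟩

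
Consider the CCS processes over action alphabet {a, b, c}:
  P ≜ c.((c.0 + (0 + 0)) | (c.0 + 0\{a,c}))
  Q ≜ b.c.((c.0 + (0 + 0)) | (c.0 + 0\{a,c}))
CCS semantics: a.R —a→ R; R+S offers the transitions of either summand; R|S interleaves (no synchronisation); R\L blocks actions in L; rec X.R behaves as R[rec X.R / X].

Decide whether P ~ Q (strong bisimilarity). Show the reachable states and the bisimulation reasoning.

not bisimilar

LTS(P): 5 reachable states
  s0 = c.((c.0 + (0 + 0)) | (c.0 + 0\{a,c})) :: =c=> s1
  s1 = (c.0 + (0 + 0)) | (c.0 + 0\{a,c}) :: =c=> s2, =c=> s3
  s2 = (c.0 + (0 + 0)) | 0 :: =c=> s4
  s3 = 0 | (c.0 + 0\{a,c}) :: =c=> s4
  s4 = 0 | 0 :: stopped
LTS(Q): 6 reachable states
  t0 = b.c.((c.0 + (0 + 0)) | (c.0 + 0\{a,c})) :: =b=> t1
  t1 = c.((c.0 + (0 + 0)) | (c.0 + 0\{a,c})) :: =c=> t2
  t2 = (c.0 + (0 + 0)) | (c.0 + 0\{a,c}) :: =c=> t3, =c=> t4
  t3 = (c.0 + (0 + 0)) | 0 :: =c=> t5
  t4 = 0 | (c.0 + 0\{a,c}) :: =c=> t5
  t5 = 0 | 0 :: stopped
Coarsest stable partition (strong bisimilarity classes):
  B0 = {s0, t1}
  B1 = {s1, t2}
  B2 = {s2, s3, t3, t4}
  B3 = {s4, t5}
  B4 = {t0}
s0 ∈ B0, t0 ∈ B4 → different blocks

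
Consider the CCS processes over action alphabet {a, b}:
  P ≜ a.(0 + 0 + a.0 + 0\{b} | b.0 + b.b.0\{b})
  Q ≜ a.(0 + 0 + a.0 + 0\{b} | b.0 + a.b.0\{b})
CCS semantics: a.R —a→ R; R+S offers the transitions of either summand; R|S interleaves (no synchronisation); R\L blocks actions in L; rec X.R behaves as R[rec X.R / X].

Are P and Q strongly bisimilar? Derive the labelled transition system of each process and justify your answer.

Reachable graph of P (6 states):
  s0 = a.(0 + 0 + a.0 + 0\{b} | b.0 + b.b.0\{b}) | —a→ s1
  s1 = 0 + 0 + a.0 + 0\{b} | b.0 + b.b.0\{b} | —a→ s2, —b→ s3, —b→ s4
  s2 = 0 | stopped
  s3 = 0\{b} | 0 | stopped
  s4 = b.0\{b} | —b→ s5
  s5 = 0\{b} | stopped
Reachable graph of Q (6 states):
  t0 = a.(0 + 0 + a.0 + 0\{b} | b.0 + a.b.0\{b}) | —a→ t1
  t1 = 0 + 0 + a.0 + 0\{b} | b.0 + a.b.0\{b} | —a→ t2, —a→ t3, —b→ t4
  t2 = 0 | stopped
  t3 = b.0\{b} | —b→ t5
  t4 = 0\{b} | 0 | stopped
  t5 = 0\{b} | stopped
Bisimilarity quotient blocks:
  B0 = {s0}
  B1 = {s1}
  B2 = {s2, s3, s5, t2, t4, t5}
  B3 = {s4, t3}
  B4 = {t0}
  B5 = {t1}
s0 ∈ B0, t0 ∈ B4 → different blocks

NO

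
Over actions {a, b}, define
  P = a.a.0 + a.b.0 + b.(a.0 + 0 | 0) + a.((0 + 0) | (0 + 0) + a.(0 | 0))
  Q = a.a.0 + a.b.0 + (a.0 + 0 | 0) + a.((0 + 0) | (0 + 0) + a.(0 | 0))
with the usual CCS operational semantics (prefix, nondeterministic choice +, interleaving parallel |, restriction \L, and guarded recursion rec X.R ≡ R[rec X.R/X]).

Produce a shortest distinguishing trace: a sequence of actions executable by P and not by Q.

LTS(P): 7 reachable states
  s0 = a.a.0 + a.b.0 + b.(a.0 + 0 | 0) + a.((0 + 0) | (0 + 0) + a.(0 | 0)) → ··a··> s1, ··a··> s2, ··a··> s3, ··b··> s4
  s1 = (0 + 0) | (0 + 0) + a.(0 | 0) → ··a··> s5
  s2 = a.0 → ··a··> s6
  s3 = b.0 → ··b··> s6
  s4 = a.0 + 0 | 0 → ··a··> s6
  s5 = 0 | 0 → (no moves)
  s6 = 0 → (no moves)
LTS(Q): 6 reachable states
  t0 = a.a.0 + a.b.0 + (a.0 + 0 | 0) + a.((0 + 0) | (0 + 0) + a.(0 | 0)) → ··a··> t1, ··a··> t2, ··a··> t3, ··a··> t4
  t1 = (0 + 0) | (0 + 0) + a.(0 | 0) → ··a··> t5
  t2 = 0 → (no moves)
  t3 = a.0 → ··a··> t2
  t4 = b.0 → ··b··> t2
  t5 = 0 | 0 → (no moves)
Run σ = ⟨b⟩ on P: start {s0}
  [1] b ⇒ {s4}
  P completes σ.
Run σ = ⟨b⟩ on Q: start {t0}
  [1] b ⇒ ∅  — Q cannot continue

b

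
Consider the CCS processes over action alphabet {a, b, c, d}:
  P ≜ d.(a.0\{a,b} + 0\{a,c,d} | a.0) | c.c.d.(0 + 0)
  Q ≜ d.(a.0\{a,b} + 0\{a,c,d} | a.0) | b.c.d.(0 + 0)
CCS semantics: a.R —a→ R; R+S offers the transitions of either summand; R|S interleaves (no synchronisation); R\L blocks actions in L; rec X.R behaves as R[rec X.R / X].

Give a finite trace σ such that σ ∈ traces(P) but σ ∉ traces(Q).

c

LTS(P): 16 reachable states
  p0 = d.(a.0\{a,b} + 0\{a,c,d} | a.0) | c.c.d.(0 + 0) has moves —c→ p1, —d→ p2
  p1 = d.(a.0\{a,b} + 0\{a,c,d} | a.0) | c.d.(0 + 0) has moves —c→ p3, —d→ p4
  p2 = (a.0\{a,b} + 0\{a,c,d} | a.0) | c.c.d.(0 + 0) has moves —a→ p5, —a→ p6, —c→ p4
  p3 = d.(a.0\{a,b} + 0\{a,c,d} | a.0) | d.(0 + 0) has moves —d→ p7, —d→ p8
  p4 = (a.0\{a,b} + 0\{a,c,d} | a.0) | c.d.(0 + 0) has moves —a→ p10, —a→ p9, —c→ p7
  p5 = 0\{a,b} | c.c.d.(0 + 0) has moves —c→ p9
  p6 = 0\{a,c,d} | 0 | c.c.d.(0 + 0) has moves —c→ p10
  p7 = (a.0\{a,b} + 0\{a,c,d} | a.0) | d.(0 + 0) has moves —a→ p11, —a→ p12, —d→ p13
  p8 = d.(a.0\{a,b} + 0\{a,c,d} | a.0) | (0 + 0) has moves —d→ p13
  p9 = 0\{a,b} | c.d.(0 + 0) has moves —c→ p11
  p10 = 0\{a,c,d} | 0 | c.d.(0 + 0) has moves —c→ p12
  p11 = 0\{a,b} | d.(0 + 0) has moves —d→ p14
  p12 = 0\{a,c,d} | 0 | d.(0 + 0) has moves —d→ p15
  p13 = (a.0\{a,b} + 0\{a,c,d} | a.0) | (0 + 0) has moves —a→ p14, —a→ p15
  p14 = 0\{a,b} | (0 + 0) has moves deadlocked
  p15 = 0\{a,c,d} | 0 | (0 + 0) has moves deadlocked
LTS(Q): 16 reachable states
  q0 = d.(a.0\{a,b} + 0\{a,c,d} | a.0) | b.c.d.(0 + 0) has moves —b→ q1, —d→ q2
  q1 = d.(a.0\{a,b} + 0\{a,c,d} | a.0) | c.d.(0 + 0) has moves —c→ q3, —d→ q4
  q2 = (a.0\{a,b} + 0\{a,c,d} | a.0) | b.c.d.(0 + 0) has moves —a→ q5, —a→ q6, —b→ q4
  q3 = d.(a.0\{a,b} + 0\{a,c,d} | a.0) | d.(0 + 0) has moves —d→ q7, —d→ q8
  q4 = (a.0\{a,b} + 0\{a,c,d} | a.0) | c.d.(0 + 0) has moves —a→ q10, —a→ q9, —c→ q7
  q5 = 0\{a,b} | b.c.d.(0 + 0) has moves —b→ q9
  q6 = 0\{a,c,d} | 0 | b.c.d.(0 + 0) has moves —b→ q10
  q7 = (a.0\{a,b} + 0\{a,c,d} | a.0) | d.(0 + 0) has moves —a→ q11, —a→ q12, —d→ q13
  q8 = d.(a.0\{a,b} + 0\{a,c,d} | a.0) | (0 + 0) has moves —d→ q13
  q9 = 0\{a,b} | c.d.(0 + 0) has moves —c→ q11
  q10 = 0\{a,c,d} | 0 | c.d.(0 + 0) has moves —c→ q12
  q11 = 0\{a,b} | d.(0 + 0) has moves —d→ q14
  q12 = 0\{a,c,d} | 0 | d.(0 + 0) has moves —d→ q15
  q13 = (a.0\{a,b} + 0\{a,c,d} | a.0) | (0 + 0) has moves —a→ q14, —a→ q15
  q14 = 0\{a,b} | (0 + 0) has moves deadlocked
  q15 = 0\{a,c,d} | 0 | (0 + 0) has moves deadlocked
Trace ⟨c⟩ through P, begin at {p0}:
  step 1 (c): {p1}
  P completes σ.
Trace ⟨c⟩ through Q, begin at {q0}:
  step 1 (c): ∅  — Q cannot continue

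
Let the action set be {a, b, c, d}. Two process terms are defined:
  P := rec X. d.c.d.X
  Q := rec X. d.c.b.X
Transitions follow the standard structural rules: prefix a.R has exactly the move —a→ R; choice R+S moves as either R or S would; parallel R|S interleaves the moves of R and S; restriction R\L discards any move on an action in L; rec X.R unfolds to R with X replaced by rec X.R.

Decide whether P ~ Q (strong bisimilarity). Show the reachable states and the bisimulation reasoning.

LTS(P): 3 reachable states
  s0 = rec X. d.c.d.X ⊢ —d→ s1
  s1 = c.d.(rec X. d.c.d.X) ⊢ —c→ s2
  s2 = d.(rec X. d.c.d.X) ⊢ —d→ s0
LTS(Q): 3 reachable states
  t0 = rec X. d.c.b.X ⊢ —d→ t1
  t1 = c.b.(rec X. d.c.b.X) ⊢ —c→ t2
  t2 = b.(rec X. d.c.b.X) ⊢ —b→ t0
Bisimilarity quotient blocks:
  B0 = {s0}
  B1 = {s1}
  B2 = {s2}
  B3 = {t0}
  B4 = {t1}
  B5 = {t2}
s0 ∈ B0, t0 ∈ B3 → different blocks

NO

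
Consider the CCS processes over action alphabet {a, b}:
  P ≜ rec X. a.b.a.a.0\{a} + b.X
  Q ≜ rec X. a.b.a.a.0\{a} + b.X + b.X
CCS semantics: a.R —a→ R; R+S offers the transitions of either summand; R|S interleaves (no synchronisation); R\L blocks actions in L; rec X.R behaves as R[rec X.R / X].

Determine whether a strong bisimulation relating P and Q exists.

bisimilar

Reachable graph of P (5 states):
  u0 = rec X. a.b.a.a.0\{a} + b.X has moves =a=> u1, =b=> u0
  u1 = b.a.a.0\{a} has moves =b=> u2
  u2 = a.a.0\{a} has moves =a=> u3
  u3 = a.0\{a} has moves =a=> u4
  u4 = 0\{a} has moves deadlocked
Reachable graph of Q (5 states):
  v0 = rec X. a.b.a.a.0\{a} + b.X + b.X has moves =a=> v1, =b=> v0
  v1 = b.a.a.0\{a} has moves =b=> v2
  v2 = a.a.0\{a} has moves =a=> v3
  v3 = a.0\{a} has moves =a=> v4
  v4 = 0\{a} has moves deadlocked
Partition-refinement fixed point:
  B0 = {u0, v0}
  B1 = {u1, v1}
  B2 = {u2, v2}
  B3 = {u3, v3}
  B4 = {u4, v4}
u0 ∈ B0, v0 ∈ B0 → same block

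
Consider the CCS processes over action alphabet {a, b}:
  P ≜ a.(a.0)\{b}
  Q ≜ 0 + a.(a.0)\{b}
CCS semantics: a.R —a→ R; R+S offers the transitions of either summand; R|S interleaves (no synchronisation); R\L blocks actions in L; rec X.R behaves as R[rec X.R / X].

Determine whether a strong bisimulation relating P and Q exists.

LTS(P): 3 reachable states
  u0 = a.(a.0)\{b} has moves -a-> u1
  u1 = (a.0)\{b} has moves -a-> u2
  u2 = 0\{b} has moves ∅
LTS(Q): 3 reachable states
  v0 = 0 + a.(a.0)\{b} has moves -a-> v1
  v1 = (a.0)\{b} has moves -a-> v2
  v2 = 0\{b} has moves ∅
Partition-refinement fixed point:
  B0 = {u0, v0}
  B1 = {u1, v1}
  B2 = {u2, v2}
u0 ∈ B0, v0 ∈ B0 → same block

YES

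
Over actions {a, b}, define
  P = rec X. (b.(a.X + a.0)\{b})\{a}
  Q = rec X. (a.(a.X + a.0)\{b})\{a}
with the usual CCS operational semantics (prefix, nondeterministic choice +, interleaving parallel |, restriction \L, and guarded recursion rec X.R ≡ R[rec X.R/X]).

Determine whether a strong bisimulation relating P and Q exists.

not bisimilar

LTS(P): 2 reachable states
  m0 = rec X. (b.(a.X + a.0)\{b})\{a} has moves —b→ m1
  m1 = (a.(rec X. (b.(a.X + a.0)\{b})\{a}) + a.0)\{b}\{a} has moves ·
LTS(Q): 1 reachable states
  n0 = rec X. (a.(a.X + a.0)\{b})\{a} has moves ·
Coarsest stable partition (strong bisimilarity classes):
  B0 = {m0}
  B1 = {m1, n0}
m0 ∈ B0, n0 ∈ B1 → different blocks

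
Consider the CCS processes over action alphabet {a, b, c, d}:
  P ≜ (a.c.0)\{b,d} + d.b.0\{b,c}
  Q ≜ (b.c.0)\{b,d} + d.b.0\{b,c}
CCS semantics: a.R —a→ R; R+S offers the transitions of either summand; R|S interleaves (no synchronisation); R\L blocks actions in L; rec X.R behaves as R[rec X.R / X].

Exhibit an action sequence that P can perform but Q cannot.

P's transition system — 5 states:
  m0 = (a.c.0)\{b,d} + d.b.0\{b,c} → --a--▸ m1, --d--▸ m2
  m1 = (c.0)\{b,d} → --c--▸ m3
  m2 = b.0\{b,c} → --b--▸ m4
  m3 = 0\{b,d} → ∅
  m4 = 0\{b,c} → ∅
Q's transition system — 3 states:
  n0 = (b.c.0)\{b,d} + d.b.0\{b,c} → --d--▸ n1
  n1 = b.0\{b,c} → --b--▸ n2
  n2 = 0\{b,c} → ∅
Run σ = ⟨a⟩ on P: start {m0}
  after a @ step 1: {m1}
  — P admits the full trace.
Run σ = ⟨a⟩ on Q: start {n0}
  after a @ step 1: no successor for Q

a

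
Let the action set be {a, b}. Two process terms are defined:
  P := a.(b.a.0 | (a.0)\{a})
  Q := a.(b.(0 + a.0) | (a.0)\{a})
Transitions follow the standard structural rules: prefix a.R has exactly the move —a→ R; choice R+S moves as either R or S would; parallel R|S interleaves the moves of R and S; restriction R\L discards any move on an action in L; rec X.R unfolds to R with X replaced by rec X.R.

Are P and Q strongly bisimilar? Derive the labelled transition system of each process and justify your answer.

YES

P's transition system — 4 states:
  u0 = a.(b.a.0 | (a.0)\{a}) :: —a→ u1
  u1 = b.a.0 | (a.0)\{a} :: —b→ u2
  u2 = a.0 | (a.0)\{a} :: —a→ u3
  u3 = 0 | (a.0)\{a} :: ∅
Q's transition system — 4 states:
  v0 = a.(b.(0 + a.0) | (a.0)\{a}) :: —a→ v1
  v1 = b.(0 + a.0) | (a.0)\{a} :: —b→ v2
  v2 = (0 + a.0) | (a.0)\{a} :: —a→ v3
  v3 = 0 | (a.0)\{a} :: ∅
Coarsest stable partition (strong bisimilarity classes):
  B0 = {u0, v0}
  B1 = {u1, v1}
  B2 = {u2, v2}
  B3 = {u3, v3}
u0 ∈ B0, v0 ∈ B0 → same block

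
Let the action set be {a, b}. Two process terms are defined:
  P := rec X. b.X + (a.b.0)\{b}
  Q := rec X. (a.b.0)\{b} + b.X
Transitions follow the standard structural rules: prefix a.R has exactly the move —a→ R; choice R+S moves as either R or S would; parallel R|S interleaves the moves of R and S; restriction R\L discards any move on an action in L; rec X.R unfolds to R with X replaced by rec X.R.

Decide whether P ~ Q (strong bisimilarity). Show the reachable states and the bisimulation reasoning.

bisimilar

LTS(P): 2 reachable states
  s0 = rec X. b.X + (a.b.0)\{b} ⊢ -a-> s1, -b-> s0
  s1 = (b.0)\{b} ⊢ deadlocked
LTS(Q): 2 reachable states
  t0 = rec X. (a.b.0)\{b} + b.X ⊢ -a-> t1, -b-> t0
  t1 = (b.0)\{b} ⊢ deadlocked
Bisimilarity quotient blocks:
  B0 = {s0, t0}
  B1 = {s1, t1}
s0 ∈ B0, t0 ∈ B0 → same block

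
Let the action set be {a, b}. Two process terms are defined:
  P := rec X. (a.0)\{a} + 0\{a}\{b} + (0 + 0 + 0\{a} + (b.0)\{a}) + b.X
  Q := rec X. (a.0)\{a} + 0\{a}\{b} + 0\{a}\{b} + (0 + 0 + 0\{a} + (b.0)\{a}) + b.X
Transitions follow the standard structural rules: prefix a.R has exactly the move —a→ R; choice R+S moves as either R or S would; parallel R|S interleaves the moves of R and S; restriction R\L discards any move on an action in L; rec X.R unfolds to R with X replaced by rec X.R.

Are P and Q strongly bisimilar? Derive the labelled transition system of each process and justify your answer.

P ~ Q

LTS(P): 2 reachable states
  s0 = rec X. (a.0)\{a} + 0\{a}\{b} + (0 + 0 + 0\{a} + (b.0)\{a}) + b.X has moves ··b··> s0, ··b··> s1
  s1 = 0\{a} has moves ·
LTS(Q): 2 reachable states
  t0 = rec X. (a.0)\{a} + 0\{a}\{b} + 0\{a}\{b} + (0 + 0 + 0\{a} + (b.0)\{a}) + b.X has moves ··b··> t0, ··b··> t1
  t1 = 0\{a} has moves ·
Partition-refinement fixed point:
  B0 = {s0, t0}
  B1 = {s1, t1}
s0 ∈ B0, t0 ∈ B0 → same block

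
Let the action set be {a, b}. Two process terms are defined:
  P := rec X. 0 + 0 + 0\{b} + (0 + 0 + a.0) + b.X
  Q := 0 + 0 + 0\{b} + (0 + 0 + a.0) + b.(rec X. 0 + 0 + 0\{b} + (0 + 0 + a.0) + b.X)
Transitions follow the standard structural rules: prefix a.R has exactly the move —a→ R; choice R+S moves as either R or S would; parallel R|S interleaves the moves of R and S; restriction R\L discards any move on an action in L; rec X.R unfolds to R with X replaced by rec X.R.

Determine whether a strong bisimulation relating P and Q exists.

YES

LTS(P): 2 reachable states
  m0 = rec X. 0 + 0 + 0\{b} + (0 + 0 + a.0) + b.X → =a=> m1, =b=> m0
  m1 = 0 → deadlocked
LTS(Q): 3 reachable states
  n0 = 0 + 0 + 0\{b} + (0 + 0 + a.0) + b.(rec X. 0 + 0 + 0\{b} + (0 + 0 + a.0) + b.X) → =a=> n1, =b=> n2
  n1 = 0 → deadlocked
  n2 = rec X. 0 + 0 + 0\{b} + (0 + 0 + a.0) + b.X → =a=> n1, =b=> n2
Partition-refinement fixed point:
  B0 = {m0, n0, n2}
  B1 = {m1, n1}
m0 ∈ B0, n0 ∈ B0 → same block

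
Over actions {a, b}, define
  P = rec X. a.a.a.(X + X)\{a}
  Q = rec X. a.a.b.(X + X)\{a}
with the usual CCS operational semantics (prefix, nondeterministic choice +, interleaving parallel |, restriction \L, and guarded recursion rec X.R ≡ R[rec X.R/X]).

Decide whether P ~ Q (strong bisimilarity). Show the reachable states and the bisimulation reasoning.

P ≁ Q

LTS(P): 4 reachable states
  p0 = rec X. a.a.a.(X + X)\{a} | —a→ p1
  p1 = a.a.((rec X. a.a.a.(X + X)\{a}) + (rec X. a.a.a.(X + X)\{a}))\{a} | —a→ p2
  p2 = a.((rec X. a.a.a.(X + X)\{a}) + (rec X. a.a.a.(X + X)\{a}))\{a} | —a→ p3
  p3 = ((rec X. a.a.a.(X + X)\{a}) + (rec X. a.a.a.(X + X)\{a}))\{a} | stopped
LTS(Q): 4 reachable states
  q0 = rec X. a.a.b.(X + X)\{a} | —a→ q1
  q1 = a.b.((rec X. a.a.b.(X + X)\{a}) + (rec X. a.a.b.(X + X)\{a}))\{a} | —a→ q2
  q2 = b.((rec X. a.a.b.(X + X)\{a}) + (rec X. a.a.b.(X + X)\{a}))\{a} | —b→ q3
  q3 = ((rec X. a.a.b.(X + X)\{a}) + (rec X. a.a.b.(X + X)\{a}))\{a} | stopped
Partition-refinement fixed point:
  B0 = {p0}
  B1 = {p1}
  B2 = {p2}
  B3 = {p3, q3}
  B4 = {q0}
  B5 = {q1}
  B6 = {q2}
p0 ∈ B0, q0 ∈ B4 → different blocks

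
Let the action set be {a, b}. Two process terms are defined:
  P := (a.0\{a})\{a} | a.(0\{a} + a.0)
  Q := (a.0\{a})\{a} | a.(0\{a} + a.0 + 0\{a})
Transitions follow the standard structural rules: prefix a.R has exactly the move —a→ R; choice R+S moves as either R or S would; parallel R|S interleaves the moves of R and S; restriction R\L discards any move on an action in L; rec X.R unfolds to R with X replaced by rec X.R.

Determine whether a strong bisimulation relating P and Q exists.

P's transition system — 3 states:
  p0 = (a.0\{a})\{a} | a.(0\{a} + a.0) | =a=> p1
  p1 = (a.0\{a})\{a} | (0\{a} + a.0) | =a=> p2
  p2 = (a.0\{a})\{a} | 0 | deadlocked
Q's transition system — 3 states:
  q0 = (a.0\{a})\{a} | a.(0\{a} + a.0 + 0\{a}) | =a=> q1
  q1 = (a.0\{a})\{a} | (0\{a} + a.0 + 0\{a}) | =a=> q2
  q2 = (a.0\{a})\{a} | 0 | deadlocked
Bisimilarity quotient blocks:
  B0 = {p0, q0}
  B1 = {p1, q1}
  B2 = {p2, q2}
p0 ∈ B0, q0 ∈ B0 → same block

bisimilar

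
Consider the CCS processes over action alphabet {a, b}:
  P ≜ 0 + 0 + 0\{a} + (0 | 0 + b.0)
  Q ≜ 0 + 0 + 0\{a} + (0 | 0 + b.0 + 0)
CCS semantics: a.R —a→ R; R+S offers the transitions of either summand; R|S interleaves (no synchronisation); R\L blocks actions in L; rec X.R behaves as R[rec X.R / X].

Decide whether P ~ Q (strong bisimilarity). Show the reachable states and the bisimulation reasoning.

LTS(P): 2 reachable states
  u0 = 0 + 0 + 0\{a} + (0 | 0 + b.0) → =b=> u1
  u1 = 0 → ·
LTS(Q): 2 reachable states
  v0 = 0 + 0 + 0\{a} + (0 | 0 + b.0 + 0) → =b=> v1
  v1 = 0 → ·
Partition-refinement fixed point:
  B0 = {u0, v0}
  B1 = {u1, v1}
u0 ∈ B0, v0 ∈ B0 → same block

YES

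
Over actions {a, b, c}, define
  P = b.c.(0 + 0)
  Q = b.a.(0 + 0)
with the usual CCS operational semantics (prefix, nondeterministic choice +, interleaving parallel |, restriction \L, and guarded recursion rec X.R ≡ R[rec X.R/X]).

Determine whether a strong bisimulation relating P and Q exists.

P ≁ Q

P's transition system — 3 states:
  m0 = b.c.(0 + 0) has moves ··b··> m1
  m1 = c.(0 + 0) has moves ··c··> m2
  m2 = 0 + 0 has moves deadlocked
Q's transition system — 3 states:
  n0 = b.a.(0 + 0) has moves ··b··> n1
  n1 = a.(0 + 0) has moves ··a··> n2
  n2 = 0 + 0 has moves deadlocked
Coarsest stable partition (strong bisimilarity classes):
  B0 = {m0}
  B1 = {m1}
  B2 = {m2, n2}
  B3 = {n0}
  B4 = {n1}
m0 ∈ B0, n0 ∈ B3 → different blocks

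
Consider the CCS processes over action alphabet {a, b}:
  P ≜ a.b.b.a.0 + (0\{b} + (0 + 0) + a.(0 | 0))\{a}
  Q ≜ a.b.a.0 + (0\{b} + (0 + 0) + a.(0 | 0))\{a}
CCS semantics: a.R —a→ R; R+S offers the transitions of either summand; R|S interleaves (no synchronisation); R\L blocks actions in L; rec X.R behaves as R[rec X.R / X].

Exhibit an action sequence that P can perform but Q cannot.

abb

P's transition system — 5 states:
  m0 = a.b.b.a.0 + (0\{b} + (0 + 0) + a.(0 | 0))\{a} | —a→ m1
  m1 = b.b.a.0 | —b→ m2
  m2 = b.a.0 | —b→ m3
  m3 = a.0 | —a→ m4
  m4 = 0 | deadlocked
Q's transition system — 4 states:
  n0 = a.b.a.0 + (0\{b} + (0 + 0) + a.(0 | 0))\{a} | —a→ n1
  n1 = b.a.0 | —b→ n2
  n2 = a.0 | —a→ n3
  n3 = 0 | deadlocked
Run σ = ⟨abb⟩ on P: start {m0}
  [1] a ⇒ {m1}
  [2] b ⇒ {m2}
  [3] b ⇒ {m3}
  ✓ P
Run σ = ⟨abb⟩ on Q: start {n0}
  [1] a ⇒ {n1}
  [2] b ⇒ {n2}
  [3] b ⇒ ∅  — Q cannot continue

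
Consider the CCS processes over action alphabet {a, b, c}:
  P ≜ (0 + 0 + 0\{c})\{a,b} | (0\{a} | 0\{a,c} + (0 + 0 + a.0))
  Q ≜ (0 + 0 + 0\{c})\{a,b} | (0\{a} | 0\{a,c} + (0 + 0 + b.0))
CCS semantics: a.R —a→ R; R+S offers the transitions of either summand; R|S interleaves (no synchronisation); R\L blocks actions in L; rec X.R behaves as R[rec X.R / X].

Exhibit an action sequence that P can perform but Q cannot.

LTS(P): 2 reachable states
  m0 = (0 + 0 + 0\{c})\{a,b} | (0\{a} | 0\{a,c} + (0 + 0 + a.0)) | =a=> m1
  m1 = (0 + 0 + 0\{c})\{a,b} | 0 | (no moves)
LTS(Q): 2 reachable states
  n0 = (0 + 0 + 0\{c})\{a,b} | (0\{a} | 0\{a,c} + (0 + 0 + b.0)) | =b=> n1
  n1 = (0 + 0 + 0\{c})\{a,b} | 0 | (no moves)
Executing a from P (initial set {m0}):
  [1] a ⇒ {m1}
  P completes σ.
Executing a from Q (initial set {n0}):
  [1] a ⇒ ∅ (Q stuck)

a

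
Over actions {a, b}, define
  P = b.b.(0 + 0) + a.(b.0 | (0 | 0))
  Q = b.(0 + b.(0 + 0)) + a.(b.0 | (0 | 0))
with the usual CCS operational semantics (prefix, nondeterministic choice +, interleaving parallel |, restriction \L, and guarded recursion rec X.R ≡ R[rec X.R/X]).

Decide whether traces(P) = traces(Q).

YES

Reachable graph of P (5 states):
  m0 = b.b.(0 + 0) + a.(b.0 | (0 | 0)) | —a→ m1, —b→ m2
  m1 = b.0 | (0 | 0) | —b→ m3
  m2 = b.(0 + 0) | —b→ m4
  m3 = 0 | (0 | 0) | (no moves)
  m4 = 0 + 0 | (no moves)
Reachable graph of Q (5 states):
  n0 = b.(0 + b.(0 + 0)) + a.(b.0 | (0 | 0)) | —a→ n1, —b→ n2
  n1 = b.0 | (0 | 0) | —b→ n3
  n2 = 0 + b.(0 + 0) | —b→ n4
  n3 = 0 | (0 | 0) | (no moves)
  n4 = 0 + 0 | (no moves)
Partition-refinement fixed point:
  B0 = {m0, n0}
  B1 = {m1, m2, n1, n2}
  B2 = {m3, m4, n3, n4}
m0 ∈ B0, n0 ∈ B0 → same block
Bisimilar ⇒ trace-equivalent.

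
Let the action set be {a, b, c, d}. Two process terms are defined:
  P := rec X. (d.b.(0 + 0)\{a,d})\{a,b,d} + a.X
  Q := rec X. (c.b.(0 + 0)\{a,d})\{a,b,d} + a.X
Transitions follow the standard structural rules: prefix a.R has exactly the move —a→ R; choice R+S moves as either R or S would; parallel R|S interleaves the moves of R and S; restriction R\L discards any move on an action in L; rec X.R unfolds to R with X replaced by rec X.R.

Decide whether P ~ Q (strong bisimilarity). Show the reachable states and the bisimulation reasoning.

P ≁ Q

LTS(P): 1 reachable states
  m0 = rec X. (d.b.(0 + 0)\{a,d})\{a,b,d} + a.X → —a→ m0
LTS(Q): 2 reachable states
  n0 = rec X. (c.b.(0 + 0)\{a,d})\{a,b,d} + a.X → —a→ n0, —c→ n1
  n1 = (b.(0 + 0)\{a,d})\{a,b,d} → deadlocked
Partition-refinement fixed point:
  B0 = {m0}
  B1 = {n0}
  B2 = {n1}
m0 ∈ B0, n0 ∈ B1 → different blocks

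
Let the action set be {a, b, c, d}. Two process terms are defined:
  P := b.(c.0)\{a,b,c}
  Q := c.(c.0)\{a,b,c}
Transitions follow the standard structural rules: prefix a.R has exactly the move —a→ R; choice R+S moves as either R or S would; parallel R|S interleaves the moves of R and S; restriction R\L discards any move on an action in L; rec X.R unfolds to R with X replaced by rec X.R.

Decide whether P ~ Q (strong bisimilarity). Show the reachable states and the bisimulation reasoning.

LTS(P): 2 reachable states
  m0 = b.(c.0)\{a,b,c} has moves -b-> m1
  m1 = (c.0)\{a,b,c} has moves ∅
LTS(Q): 2 reachable states
  n0 = c.(c.0)\{a,b,c} has moves -c-> n1
  n1 = (c.0)\{a,b,c} has moves ∅
Partition-refinement fixed point:
  B0 = {m0}
  B1 = {m1, n1}
  B2 = {n0}
m0 ∈ B0, n0 ∈ B2 → different blocks

P ≁ Q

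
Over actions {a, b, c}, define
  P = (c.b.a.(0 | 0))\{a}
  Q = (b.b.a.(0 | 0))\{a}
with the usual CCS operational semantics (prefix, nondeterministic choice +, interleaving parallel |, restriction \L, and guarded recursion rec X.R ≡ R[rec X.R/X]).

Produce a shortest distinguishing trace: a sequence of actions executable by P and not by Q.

Reachable graph of P (3 states):
  s0 = (c.b.a.(0 | 0))\{a} ⊢ ··c··> s1
  s1 = (b.a.(0 | 0))\{a} ⊢ ··b··> s2
  s2 = (a.(0 | 0))\{a} ⊢ ·
Reachable graph of Q (3 states):
  t0 = (b.b.a.(0 | 0))\{a} ⊢ ··b··> t1
  t1 = (b.a.(0 | 0))\{a} ⊢ ··b··> t2
  t2 = (a.(0 | 0))\{a} ⊢ ·
Run σ = ⟨c⟩ on P: start {s0}
  [1] c ⇒ {s1}
  P completes σ.
Run σ = ⟨c⟩ on Q: start {t0}
  [1] c ⇒ no successor for Q

c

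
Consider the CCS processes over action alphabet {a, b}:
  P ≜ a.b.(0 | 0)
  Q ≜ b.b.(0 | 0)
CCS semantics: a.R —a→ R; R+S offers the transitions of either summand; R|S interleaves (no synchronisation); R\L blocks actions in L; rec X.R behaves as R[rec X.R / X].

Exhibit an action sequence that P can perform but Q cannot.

LTS(P): 3 reachable states
  m0 = a.b.(0 | 0) | ··a··> m1
  m1 = b.(0 | 0) | ··b··> m2
  m2 = 0 | 0 | ∅
LTS(Q): 3 reachable states
  n0 = b.b.(0 | 0) | ··b··> n1
  n1 = b.(0 | 0) | ··b··> n2
  n2 = 0 | 0 | ∅
Run σ = ⟨a⟩ on P: start {m0}
  after a @ step 1: {m1}
  — P admits the full trace.
Run σ = ⟨a⟩ on Q: start {n0}
  after a @ step 1: ∅  — Q cannot continue

a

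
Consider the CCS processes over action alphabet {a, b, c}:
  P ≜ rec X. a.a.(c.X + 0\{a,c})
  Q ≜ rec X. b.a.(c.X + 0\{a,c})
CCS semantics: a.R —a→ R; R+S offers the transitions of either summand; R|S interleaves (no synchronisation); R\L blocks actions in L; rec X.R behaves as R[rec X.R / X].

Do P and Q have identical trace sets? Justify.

traces(P) ≠ traces(Q) — witness ⟨a⟩

P's transition system — 3 states:
  m0 = rec X. a.a.(c.X + 0\{a,c}) → -a-> m1
  m1 = a.(c.(rec X. a.a.(c.X + 0\{a,c})) + 0\{a,c}) → -a-> m2
  m2 = c.(rec X. a.a.(c.X + 0\{a,c})) + 0\{a,c} → -c-> m0
Q's transition system — 3 states:
  n0 = rec X. b.a.(c.X + 0\{a,c}) → -b-> n1
  n1 = a.(c.(rec X. b.a.(c.X + 0\{a,c})) + 0\{a,c}) → -a-> n2
  n2 = c.(rec X. b.a.(c.X + 0\{a,c})) + 0\{a,c} → -c-> n0
Trace ⟨a⟩ through P, begin at {m0}:
  [1] a ⇒ {m1}
  — P admits the full trace.
Trace ⟨a⟩ through Q, begin at {n0}:
  [1] a ⇒ no successor for Q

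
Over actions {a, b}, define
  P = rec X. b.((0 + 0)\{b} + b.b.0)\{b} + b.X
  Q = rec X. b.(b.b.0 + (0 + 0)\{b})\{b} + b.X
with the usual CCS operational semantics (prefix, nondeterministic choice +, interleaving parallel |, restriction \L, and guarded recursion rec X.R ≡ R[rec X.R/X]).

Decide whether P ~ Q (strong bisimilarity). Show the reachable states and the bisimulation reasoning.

bisimilar

Reachable graph of P (2 states):
  p0 = rec X. b.((0 + 0)\{b} + b.b.0)\{b} + b.X :: =b=> p0, =b=> p1
  p1 = ((0 + 0)\{b} + b.b.0)\{b} :: stopped
Reachable graph of Q (2 states):
  q0 = rec X. b.(b.b.0 + (0 + 0)\{b})\{b} + b.X :: =b=> q0, =b=> q1
  q1 = (b.b.0 + (0 + 0)\{b})\{b} :: stopped
Partition-refinement fixed point:
  B0 = {p0, q0}
  B1 = {p1, q1}
p0 ∈ B0, q0 ∈ B0 → same block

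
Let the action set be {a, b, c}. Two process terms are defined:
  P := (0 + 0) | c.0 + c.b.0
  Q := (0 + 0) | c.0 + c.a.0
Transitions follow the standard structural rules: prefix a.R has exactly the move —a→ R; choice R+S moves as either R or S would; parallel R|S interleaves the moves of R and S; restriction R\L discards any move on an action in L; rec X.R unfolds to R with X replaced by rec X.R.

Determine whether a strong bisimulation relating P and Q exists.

Reachable graph of P (4 states):
  m0 = (0 + 0) | c.0 + c.b.0 → —c→ m1, —c→ m2
  m1 = (0 + 0) | 0 → ·
  m2 = b.0 → —b→ m3
  m3 = 0 → ·
Reachable graph of Q (4 states):
  n0 = (0 + 0) | c.0 + c.a.0 → —c→ n1, —c→ n2
  n1 = (0 + 0) | 0 → ·
  n2 = a.0 → —a→ n3
  n3 = 0 → ·
Partition-refinement fixed point:
  B0 = {m0}
  B1 = {m1, m3, n1, n3}
  B2 = {m2}
  B3 = {n0}
  B4 = {n2}
m0 ∈ B0, n0 ∈ B3 → different blocks

not bisimilar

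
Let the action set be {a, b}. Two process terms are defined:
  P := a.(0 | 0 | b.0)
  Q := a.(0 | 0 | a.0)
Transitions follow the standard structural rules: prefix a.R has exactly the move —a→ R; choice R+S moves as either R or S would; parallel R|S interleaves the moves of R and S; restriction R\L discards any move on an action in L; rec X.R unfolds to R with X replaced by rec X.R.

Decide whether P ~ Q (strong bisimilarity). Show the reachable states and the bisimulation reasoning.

P's transition system — 3 states:
  m0 = a.(0 | 0 | b.0) → —a→ m1
  m1 = 0 | 0 | b.0 → —b→ m2
  m2 = 0 | 0 | 0 → deadlocked
Q's transition system — 3 states:
  n0 = a.(0 | 0 | a.0) → —a→ n1
  n1 = 0 | 0 | a.0 → —a→ n2
  n2 = 0 | 0 | 0 → deadlocked
Bisimilarity quotient blocks:
  B0 = {m0}
  B1 = {m1}
  B2 = {m2, n2}
  B3 = {n0}
  B4 = {n1}
m0 ∈ B0, n0 ∈ B3 → different blocks

NO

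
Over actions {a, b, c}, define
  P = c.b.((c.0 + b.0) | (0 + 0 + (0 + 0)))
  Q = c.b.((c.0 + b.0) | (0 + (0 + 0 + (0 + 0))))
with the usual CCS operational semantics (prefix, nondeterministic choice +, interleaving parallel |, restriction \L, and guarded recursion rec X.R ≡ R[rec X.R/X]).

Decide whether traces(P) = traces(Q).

P's transition system — 4 states:
  s0 = c.b.((c.0 + b.0) | (0 + 0 + (0 + 0))) has moves —c→ s1
  s1 = b.((c.0 + b.0) | (0 + 0 + (0 + 0))) has moves —b→ s2
  s2 = (c.0 + b.0) | (0 + 0 + (0 + 0)) has moves —b→ s3, —c→ s3
  s3 = 0 | (0 + 0 + (0 + 0)) has moves ∅
Q's transition system — 4 states:
  t0 = c.b.((c.0 + b.0) | (0 + (0 + 0 + (0 + 0)))) has moves —c→ t1
  t1 = b.((c.0 + b.0) | (0 + (0 + 0 + (0 + 0)))) has moves —b→ t2
  t2 = (c.0 + b.0) | (0 + (0 + 0 + (0 + 0))) has moves —b→ t3, —c→ t3
  t3 = 0 | (0 + (0 + 0 + (0 + 0))) has moves ∅
Partition-refinement fixed point:
  B0 = {s0, t0}
  B1 = {s1, t1}
  B2 = {s2, t2}
  B3 = {s3, t3}
s0 ∈ B0, t0 ∈ B0 → same block
Bisimilar ⇒ trace-equivalent.

YES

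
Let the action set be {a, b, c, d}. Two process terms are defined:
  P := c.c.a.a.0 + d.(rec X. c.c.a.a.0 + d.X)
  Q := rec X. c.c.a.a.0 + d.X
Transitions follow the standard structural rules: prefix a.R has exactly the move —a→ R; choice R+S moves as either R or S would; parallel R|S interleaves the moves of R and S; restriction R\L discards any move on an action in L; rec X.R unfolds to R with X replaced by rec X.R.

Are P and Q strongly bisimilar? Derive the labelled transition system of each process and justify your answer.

LTS(P): 6 reachable states
  m0 = c.c.a.a.0 + d.(rec X. c.c.a.a.0 + d.X) has moves ··c··> m1, ··d··> m2
  m1 = c.a.a.0 has moves ··c··> m3
  m2 = rec X. c.c.a.a.0 + d.X has moves ··c··> m1, ··d··> m2
  m3 = a.a.0 has moves ··a··> m4
  m4 = a.0 has moves ··a··> m5
  m5 = 0 has moves (no moves)
LTS(Q): 5 reachable states
  n0 = rec X. c.c.a.a.0 + d.X has moves ··c··> n1, ··d··> n0
  n1 = c.a.a.0 has moves ··c··> n2
  n2 = a.a.0 has moves ··a··> n3
  n3 = a.0 has moves ··a··> n4
  n4 = 0 has moves (no moves)
Partition-refinement fixed point:
  B0 = {m0, m2, n0}
  B1 = {m1, n1}
  B2 = {m3, n2}
  B3 = {m4, n3}
  B4 = {m5, n4}
m0 ∈ B0, n0 ∈ B0 → same block

YES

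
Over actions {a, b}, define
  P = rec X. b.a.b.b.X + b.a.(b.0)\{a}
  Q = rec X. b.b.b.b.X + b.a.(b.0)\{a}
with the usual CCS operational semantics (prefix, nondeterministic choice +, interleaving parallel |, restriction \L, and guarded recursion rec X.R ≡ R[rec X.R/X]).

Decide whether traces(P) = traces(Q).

P's transition system — 7 states:
  s0 = rec X. b.a.b.b.X + b.a.(b.0)\{a} :: --b--▸ s1, --b--▸ s2
  s1 = a.(b.0)\{a} :: --a--▸ s3
  s2 = a.b.b.(rec X. b.a.b.b.X + b.a.(b.0)\{a}) :: --a--▸ s4
  s3 = (b.0)\{a} :: --b--▸ s5
  s4 = b.b.(rec X. b.a.b.b.X + b.a.(b.0)\{a}) :: --b--▸ s6
  s5 = 0\{a} :: deadlocked
  s6 = b.(rec X. b.a.b.b.X + b.a.(b.0)\{a}) :: --b--▸ s0
Q's transition system — 7 states:
  t0 = rec X. b.b.b.b.X + b.a.(b.0)\{a} :: --b--▸ t1, --b--▸ t2
  t1 = a.(b.0)\{a} :: --a--▸ t3
  t2 = b.b.b.(rec X. b.b.b.b.X + b.a.(b.0)\{a}) :: --b--▸ t4
  t3 = (b.0)\{a} :: --b--▸ t5
  t4 = b.b.(rec X. b.b.b.b.X + b.a.(b.0)\{a}) :: --b--▸ t6
  t5 = 0\{a} :: deadlocked
  t6 = b.(rec X. b.b.b.b.X + b.a.(b.0)\{a}) :: --b--▸ t0
Trace ⟨babb⟩ through P, begin at {s0}:
  [1] b ⇒ {s1, s2}
  [2] a ⇒ {s3, s4}
  [3] b ⇒ {s5, s6}
  [4] b ⇒ {s0}
  — P admits the full trace.
Trace ⟨babb⟩ through Q, begin at {t0}:
  [1] b ⇒ {t1, t2}
  [2] a ⇒ {t3}
  [3] b ⇒ {t5}
  [4] b ⇒ ∅  — Q cannot continue

traces(P) ≠ traces(Q) — witness ⟨babb⟩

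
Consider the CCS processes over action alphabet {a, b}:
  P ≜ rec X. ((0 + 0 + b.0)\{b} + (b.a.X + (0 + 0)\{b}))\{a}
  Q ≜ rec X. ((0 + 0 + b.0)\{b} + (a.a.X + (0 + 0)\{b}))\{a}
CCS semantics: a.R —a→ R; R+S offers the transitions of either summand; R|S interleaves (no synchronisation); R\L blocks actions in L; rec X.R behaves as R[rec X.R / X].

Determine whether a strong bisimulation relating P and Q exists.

LTS(P): 2 reachable states
  s0 = rec X. ((0 + 0 + b.0)\{b} + (b.a.X + (0 + 0)\{b}))\{a} ⊢ =b=> s1
  s1 = (a.(rec X. ((0 + 0 + b.0)\{b} + (b.a.X + (0 + 0)\{b}))\{a}))\{a} ⊢ stopped
LTS(Q): 1 reachable states
  t0 = rec X. ((0 + 0 + b.0)\{b} + (a.a.X + (0 + 0)\{b}))\{a} ⊢ stopped
Coarsest stable partition (strong bisimilarity classes):
  B0 = {s0}
  B1 = {s1, t0}
s0 ∈ B0, t0 ∈ B1 → different blocks

not bisimilar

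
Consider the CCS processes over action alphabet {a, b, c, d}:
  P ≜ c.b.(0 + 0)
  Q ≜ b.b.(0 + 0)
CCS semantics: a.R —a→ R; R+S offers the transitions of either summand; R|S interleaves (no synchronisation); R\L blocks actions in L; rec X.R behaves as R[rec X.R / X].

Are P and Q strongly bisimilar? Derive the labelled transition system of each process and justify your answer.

NO

P's transition system — 3 states:
  s0 = c.b.(0 + 0) has moves —c→ s1
  s1 = b.(0 + 0) has moves —b→ s2
  s2 = 0 + 0 has moves ·
Q's transition system — 3 states:
  t0 = b.b.(0 + 0) has moves —b→ t1
  t1 = b.(0 + 0) has moves —b→ t2
  t2 = 0 + 0 has moves ·
Bisimilarity quotient blocks:
  B0 = {s0}
  B1 = {s1, t1}
  B2 = {s2, t2}
  B3 = {t0}
s0 ∈ B0, t0 ∈ B3 → different blocks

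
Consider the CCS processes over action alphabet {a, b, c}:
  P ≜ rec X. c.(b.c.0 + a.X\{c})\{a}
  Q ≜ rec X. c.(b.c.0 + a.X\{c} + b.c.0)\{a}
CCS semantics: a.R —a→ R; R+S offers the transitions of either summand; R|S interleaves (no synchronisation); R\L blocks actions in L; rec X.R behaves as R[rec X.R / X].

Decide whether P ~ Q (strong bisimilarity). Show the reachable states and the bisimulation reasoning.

YES

Reachable graph of P (4 states):
  m0 = rec X. c.(b.c.0 + a.X\{c})\{a} ⊢ -c-> m1
  m1 = (b.c.0 + a.(rec X. c.(b.c.0 + a.X\{c})\{a})\{c})\{a} ⊢ -b-> m2
  m2 = (c.0)\{a} ⊢ -c-> m3
  m3 = 0\{a} ⊢ (no moves)
Reachable graph of Q (4 states):
  n0 = rec X. c.(b.c.0 + a.X\{c} + b.c.0)\{a} ⊢ -c-> n1
  n1 = (b.c.0 + a.(rec X. c.(b.c.0 + a.X\{c} + b.c.0)\{a})\{c} + b.c.0)\{a} ⊢ -b-> n2
  n2 = (c.0)\{a} ⊢ -c-> n3
  n3 = 0\{a} ⊢ (no moves)
Partition-refinement fixed point:
  B0 = {m0, n0}
  B1 = {m1, n1}
  B2 = {m2, n2}
  B3 = {m3, n3}
m0 ∈ B0, n0 ∈ B0 → same block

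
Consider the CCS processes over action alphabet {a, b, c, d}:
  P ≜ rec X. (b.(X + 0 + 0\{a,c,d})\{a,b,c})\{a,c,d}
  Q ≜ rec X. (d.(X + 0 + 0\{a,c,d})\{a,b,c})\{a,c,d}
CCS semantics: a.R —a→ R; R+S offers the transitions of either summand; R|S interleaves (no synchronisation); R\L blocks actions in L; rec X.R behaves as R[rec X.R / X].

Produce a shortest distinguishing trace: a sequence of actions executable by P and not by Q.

Reachable graph of P (2 states):
  p0 = rec X. (b.(X + 0 + 0\{a,c,d})\{a,b,c})\{a,c,d} has moves —b→ p1
  p1 = ((rec X. (b.(X + 0 + 0\{a,c,d})\{a,b,c})\{a,c,d}) + 0 + 0\{a,c,d})\{a,b,c}\{a,c,d} has moves (no moves)
Reachable graph of Q (1 states):
  q0 = rec X. (d.(X + 0 + 0\{a,c,d})\{a,b,c})\{a,c,d} has moves (no moves)
Executing b from P (initial set {p0}):
  after b @ step 1: {p1}
  P completes σ.
Executing b from Q (initial set {q0}):
  after b @ step 1: ∅  — Q cannot continue

b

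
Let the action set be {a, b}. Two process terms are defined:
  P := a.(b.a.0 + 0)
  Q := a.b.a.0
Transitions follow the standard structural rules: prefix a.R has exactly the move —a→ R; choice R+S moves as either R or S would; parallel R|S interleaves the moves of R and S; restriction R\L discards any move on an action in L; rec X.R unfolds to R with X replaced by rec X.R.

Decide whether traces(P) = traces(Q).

Reachable graph of P (4 states):
  u0 = a.(b.a.0 + 0) | =a=> u1
  u1 = b.a.0 + 0 | =b=> u2
  u2 = a.0 | =a=> u3
  u3 = 0 | (no moves)
Reachable graph of Q (4 states):
  v0 = a.b.a.0 | =a=> v1
  v1 = b.a.0 | =b=> v2
  v2 = a.0 | =a=> v3
  v3 = 0 | (no moves)
Partition-refinement fixed point:
  B0 = {u0, v0}
  B1 = {u1, v1}
  B2 = {u2, v2}
  B3 = {u3, v3}
u0 ∈ B0, v0 ∈ B0 → same block
Bisimilar ⇒ trace-equivalent.

traces(P) = traces(Q)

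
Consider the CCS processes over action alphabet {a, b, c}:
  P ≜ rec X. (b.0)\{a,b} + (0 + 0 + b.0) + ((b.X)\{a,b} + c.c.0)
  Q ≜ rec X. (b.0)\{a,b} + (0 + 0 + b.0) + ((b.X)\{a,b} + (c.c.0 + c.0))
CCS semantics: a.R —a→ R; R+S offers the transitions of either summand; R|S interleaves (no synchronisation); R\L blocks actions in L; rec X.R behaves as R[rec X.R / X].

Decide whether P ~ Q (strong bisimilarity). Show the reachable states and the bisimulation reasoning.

NO

P's transition system — 3 states:
  p0 = rec X. (b.0)\{a,b} + (0 + 0 + b.0) + ((b.X)\{a,b} + c.c.0) has moves ··b··> p1, ··c··> p2
  p1 = 0 has moves stopped
  p2 = c.0 has moves ··c··> p1
Q's transition system — 3 states:
  q0 = rec X. (b.0)\{a,b} + (0 + 0 + b.0) + ((b.X)\{a,b} + (c.c.0 + c.0)) has moves ··b··> q1, ··c··> q1, ··c··> q2
  q1 = 0 has moves stopped
  q2 = c.0 has moves ··c··> q1
Partition-refinement fixed point:
  B0 = {p0}
  B1 = {p2, q2}
  B2 = {p1, q1}
  B3 = {q0}
p0 ∈ B0, q0 ∈ B3 → different blocks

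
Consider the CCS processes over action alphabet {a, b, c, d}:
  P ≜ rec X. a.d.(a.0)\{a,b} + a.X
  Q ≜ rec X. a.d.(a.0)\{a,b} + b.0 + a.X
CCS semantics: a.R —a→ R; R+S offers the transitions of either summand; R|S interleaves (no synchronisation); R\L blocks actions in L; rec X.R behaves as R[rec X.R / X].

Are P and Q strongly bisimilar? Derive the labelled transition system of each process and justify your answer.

P ≁ Q

P's transition system — 3 states:
  p0 = rec X. a.d.(a.0)\{a,b} + a.X | --a--▸ p0, --a--▸ p1
  p1 = d.(a.0)\{a,b} | --d--▸ p2
  p2 = (a.0)\{a,b} | ·
Q's transition system — 4 states:
  q0 = rec X. a.d.(a.0)\{a,b} + b.0 + a.X | --a--▸ q0, --a--▸ q1, --b--▸ q2
  q1 = d.(a.0)\{a,b} | --d--▸ q3
  q2 = 0 | ·
  q3 = (a.0)\{a,b} | ·
Coarsest stable partition (strong bisimilarity classes):
  B0 = {p0}
  B1 = {p1, q1}
  B2 = {p2, q2, q3}
  B3 = {q0}
p0 ∈ B0, q0 ∈ B3 → different blocks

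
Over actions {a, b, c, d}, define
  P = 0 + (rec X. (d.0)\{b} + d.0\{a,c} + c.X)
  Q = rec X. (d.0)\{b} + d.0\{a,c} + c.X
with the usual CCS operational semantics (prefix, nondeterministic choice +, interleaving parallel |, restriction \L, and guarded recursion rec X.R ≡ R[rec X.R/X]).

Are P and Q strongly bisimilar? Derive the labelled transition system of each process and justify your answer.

LTS(P): 4 reachable states
  u0 = 0 + (rec X. (d.0)\{b} + d.0\{a,c} + c.X) has moves —c→ u1, —d→ u2, —d→ u3
  u1 = rec X. (d.0)\{b} + d.0\{a,c} + c.X has moves —c→ u1, —d→ u2, —d→ u3
  u2 = 0\{a,c} has moves stopped
  u3 = 0\{b} has moves stopped
LTS(Q): 3 reachable states
  v0 = rec X. (d.0)\{b} + d.0\{a,c} + c.X has moves —c→ v0, —d→ v1, —d→ v2
  v1 = 0\{a,c} has moves stopped
  v2 = 0\{b} has moves stopped
Coarsest stable partition (strong bisimilarity classes):
  B0 = {u0, u1, v0}
  B1 = {u2, u3, v1, v2}
u0 ∈ B0, v0 ∈ B0 → same block

bisimilar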